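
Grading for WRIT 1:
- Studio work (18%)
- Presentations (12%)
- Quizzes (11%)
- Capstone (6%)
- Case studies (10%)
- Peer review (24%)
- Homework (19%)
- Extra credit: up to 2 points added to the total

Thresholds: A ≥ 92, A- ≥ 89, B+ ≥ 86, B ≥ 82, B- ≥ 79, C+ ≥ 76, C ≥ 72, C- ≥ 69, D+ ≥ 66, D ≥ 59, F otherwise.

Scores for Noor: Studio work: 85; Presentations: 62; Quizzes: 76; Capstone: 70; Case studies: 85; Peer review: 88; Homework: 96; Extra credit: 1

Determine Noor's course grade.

B

Weighted total:
  Studio work 85 × 0.18 = 15.3
  Presentations 62 × 0.12 = 7.44
  Quizzes 76 × 0.11 = 8.36
  Capstone 70 × 0.06 = 4.2
  Case studies 85 × 0.1 = 8.5
  Peer review 88 × 0.24 = 21.12
  Homework 96 × 0.19 = 18.24
Sum = 83.16
Extra credit: 83.16 + 1 = 84.16
84.16 is ≥ 82 and < 86 → B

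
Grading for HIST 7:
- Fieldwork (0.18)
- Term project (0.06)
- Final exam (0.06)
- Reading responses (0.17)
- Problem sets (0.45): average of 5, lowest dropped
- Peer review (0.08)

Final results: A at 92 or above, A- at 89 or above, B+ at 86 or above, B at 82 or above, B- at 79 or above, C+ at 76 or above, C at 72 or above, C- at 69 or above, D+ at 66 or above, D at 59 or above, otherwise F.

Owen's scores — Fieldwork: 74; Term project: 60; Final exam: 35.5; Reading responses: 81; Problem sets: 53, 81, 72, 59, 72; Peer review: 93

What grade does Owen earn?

Problem sets: drop 53 → average of remaining 4 = 284/4 = 71
Weighted total:
  Fieldwork 74 × 0.18 = 13.32
  Term project 60 × 0.06 = 3.6
  Final exam 35.5 × 0.06 = 2.13
  Reading responses 81 × 0.17 = 13.77
  Problem sets 71 × 0.45 = 31.95
  Peer review 93 × 0.08 = 7.44
Sum = 72.21
72.21 is ≥ 72 and < 76 → C

C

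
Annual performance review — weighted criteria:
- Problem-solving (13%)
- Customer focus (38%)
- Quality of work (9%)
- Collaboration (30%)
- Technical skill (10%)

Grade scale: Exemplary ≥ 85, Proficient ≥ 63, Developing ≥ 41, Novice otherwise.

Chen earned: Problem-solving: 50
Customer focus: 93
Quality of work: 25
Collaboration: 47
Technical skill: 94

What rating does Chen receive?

Weighted total:
  Problem-solving 50 × 0.13 = 6.5
  Customer focus 93 × 0.38 = 35.34
  Quality of work 25 × 0.09 = 2.25
  Collaboration 47 × 0.3 = 14.1
  Technical skill 94 × 0.1 = 9.4
Sum = 67.59
67.59 is ≥ 63 and < 85 → Proficient

Proficient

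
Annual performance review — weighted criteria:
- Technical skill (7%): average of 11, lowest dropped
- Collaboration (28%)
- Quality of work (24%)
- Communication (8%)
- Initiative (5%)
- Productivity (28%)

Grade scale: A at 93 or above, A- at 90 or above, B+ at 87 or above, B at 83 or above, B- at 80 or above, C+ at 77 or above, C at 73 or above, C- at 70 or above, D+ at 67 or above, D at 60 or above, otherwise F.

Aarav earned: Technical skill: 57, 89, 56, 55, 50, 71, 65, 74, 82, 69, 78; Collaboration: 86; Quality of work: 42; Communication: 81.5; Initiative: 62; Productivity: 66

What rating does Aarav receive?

Technical skill: drop 50 → average of remaining 10 = 696/10 = 69.6
Weighted total:
  Technical skill 69.6 × 0.07 = 4.872
  Collaboration 86 × 0.28 = 24.08
  Quality of work 42 × 0.24 = 10.08
  Communication 81.5 × 0.08 = 6.52
  Initiative 62 × 0.05 = 3.1
  Productivity 66 × 0.28 = 18.48
Sum = 67.132
67.132 is ≥ 67 and < 70 → D+

D+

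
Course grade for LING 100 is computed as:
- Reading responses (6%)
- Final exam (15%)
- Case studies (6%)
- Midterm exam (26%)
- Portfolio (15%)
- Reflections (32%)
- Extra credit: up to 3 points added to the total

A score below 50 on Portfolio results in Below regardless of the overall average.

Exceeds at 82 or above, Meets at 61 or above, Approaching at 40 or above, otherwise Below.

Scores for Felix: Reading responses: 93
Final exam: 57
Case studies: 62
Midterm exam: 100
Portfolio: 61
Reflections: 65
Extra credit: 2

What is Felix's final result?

Portfolio score 61 ≥ 50: minimum met.
Weighted total:
  Reading responses 93 × 0.06 = 5.58
  Final exam 57 × 0.15 = 8.55
  Case studies 62 × 0.06 = 3.72
  Midterm exam 100 × 0.26 = 26
  Portfolio 61 × 0.15 = 9.15
  Reflections 65 × 0.32 = 20.8
Sum = 73.8
Extra credit: 73.8 + 2 = 75.8
75.8 is ≥ 61 and < 82 → Meets

Meets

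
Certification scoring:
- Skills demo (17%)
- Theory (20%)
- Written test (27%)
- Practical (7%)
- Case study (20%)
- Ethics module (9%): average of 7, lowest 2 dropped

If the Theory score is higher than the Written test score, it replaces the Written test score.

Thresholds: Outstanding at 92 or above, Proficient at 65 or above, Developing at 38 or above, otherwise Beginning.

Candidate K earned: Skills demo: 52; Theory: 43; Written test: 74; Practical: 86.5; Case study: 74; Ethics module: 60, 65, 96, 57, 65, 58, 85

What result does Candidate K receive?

Ethics module: drop 57, 58 → average of remaining 5 = 371/5 = 74.2
Theory (43) ≤ Written test (74), so Written test stays at 74.
Weighted total:
  Skills demo 52 × 0.17 = 8.84
  Theory 43 × 0.2 = 8.6
  Written test 74 × 0.27 = 19.98
  Practical 86.5 × 0.07 = 6.055
  Case study 74 × 0.2 = 14.8
  Ethics module 74.2 × 0.09 = 6.678
Sum = 64.953
64.953 is ≥ 38 and < 65 → Developing

Developing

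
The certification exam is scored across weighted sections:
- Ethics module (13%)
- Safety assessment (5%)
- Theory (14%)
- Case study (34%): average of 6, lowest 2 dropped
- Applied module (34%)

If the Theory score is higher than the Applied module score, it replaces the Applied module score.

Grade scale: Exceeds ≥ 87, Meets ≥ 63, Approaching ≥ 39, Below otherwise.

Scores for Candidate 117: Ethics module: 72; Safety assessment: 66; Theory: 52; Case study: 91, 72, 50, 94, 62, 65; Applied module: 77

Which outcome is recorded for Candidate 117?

Case study: drop 50, 62 → average of remaining 4 = 322/4 = 80.5
Theory (52) ≤ Applied module (77), so Applied module stays at 77.
Weighted total:
  Ethics module 72 × 0.13 = 9.36
  Safety assessment 66 × 0.05 = 3.3
  Theory 52 × 0.14 = 7.28
  Case study 80.5 × 0.34 = 27.37
  Applied module 77 × 0.34 = 26.18
Sum = 73.49
73.49 is ≥ 63 and < 87 → Meets

Meets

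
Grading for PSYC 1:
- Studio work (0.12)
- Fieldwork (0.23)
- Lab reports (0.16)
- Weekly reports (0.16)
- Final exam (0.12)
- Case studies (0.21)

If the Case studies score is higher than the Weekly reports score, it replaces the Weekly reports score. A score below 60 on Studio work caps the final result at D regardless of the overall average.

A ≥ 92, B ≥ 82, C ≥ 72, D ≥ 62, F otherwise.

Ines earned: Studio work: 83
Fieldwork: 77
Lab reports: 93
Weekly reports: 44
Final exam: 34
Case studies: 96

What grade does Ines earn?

B

Case studies (96) > Weekly reports (44), so Weekly reports counts as 96.
Studio work score 83 ≥ 60: minimum met.
Weighted total:
  Studio work 83 × 0.12 = 9.96
  Fieldwork 77 × 0.23 = 17.71
  Lab reports 93 × 0.16 = 14.88
  Weekly reports 96 × 0.16 = 15.36
  Final exam 34 × 0.12 = 4.08
  Case studies 96 × 0.21 = 20.16
Sum = 82.15
82.15 is ≥ 82 and < 92 → B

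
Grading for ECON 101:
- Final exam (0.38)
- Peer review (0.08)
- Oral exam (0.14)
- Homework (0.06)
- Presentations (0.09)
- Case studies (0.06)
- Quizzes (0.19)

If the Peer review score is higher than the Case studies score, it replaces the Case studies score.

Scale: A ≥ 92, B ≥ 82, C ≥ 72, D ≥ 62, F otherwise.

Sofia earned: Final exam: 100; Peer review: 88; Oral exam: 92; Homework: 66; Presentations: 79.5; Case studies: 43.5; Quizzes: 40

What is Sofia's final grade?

Peer review (88) > Case studies (43.5), so Case studies counts as 88.
Weighted total:
  Final exam 100 × 0.38 = 38
  Peer review 88 × 0.08 = 7.04
  Oral exam 92 × 0.14 = 12.88
  Homework 66 × 0.06 = 3.96
  Presentations 79.5 × 0.09 = 7.155
  Case studies 88 × 0.06 = 5.28
  Quizzes 40 × 0.19 = 7.6
Sum = 81.915
81.915 is ≥ 72 and < 82 → C

C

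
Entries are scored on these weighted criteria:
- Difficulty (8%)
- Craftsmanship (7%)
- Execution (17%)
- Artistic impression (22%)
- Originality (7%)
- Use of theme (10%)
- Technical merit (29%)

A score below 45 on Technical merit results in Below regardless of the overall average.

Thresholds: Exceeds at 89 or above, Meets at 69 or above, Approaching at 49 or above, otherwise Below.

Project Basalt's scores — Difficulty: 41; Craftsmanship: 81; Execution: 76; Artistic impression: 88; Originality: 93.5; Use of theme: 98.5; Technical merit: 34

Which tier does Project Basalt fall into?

Below

Technical merit score 34 < 45: minimum not met.
Weighted total:
  Difficulty 41 × 0.08 = 3.28
  Craftsmanship 81 × 0.07 = 5.67
  Execution 76 × 0.17 = 12.92
  Artistic impression 88 × 0.22 = 19.36
  Originality 93.5 × 0.07 = 6.545
  Use of theme 98.5 × 0.1 = 9.85
  Technical merit 34 × 0.29 = 9.86
Sum = 67.485
Because the Technical merit minimum was not met, the result is Below.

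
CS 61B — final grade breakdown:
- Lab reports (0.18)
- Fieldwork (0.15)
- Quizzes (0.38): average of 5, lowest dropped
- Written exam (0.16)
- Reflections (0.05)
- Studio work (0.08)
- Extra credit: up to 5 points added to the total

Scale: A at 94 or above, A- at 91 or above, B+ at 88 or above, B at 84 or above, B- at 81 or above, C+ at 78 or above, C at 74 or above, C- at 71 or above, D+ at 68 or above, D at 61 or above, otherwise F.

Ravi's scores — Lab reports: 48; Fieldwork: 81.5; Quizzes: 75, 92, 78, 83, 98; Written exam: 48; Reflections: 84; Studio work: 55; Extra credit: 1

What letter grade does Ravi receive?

C-

Quizzes: drop 75 → average of remaining 4 = 351/4 = 87.75
Weighted total:
  Lab reports 48 × 0.18 = 8.64
  Fieldwork 81.5 × 0.15 = 12.225
  Quizzes 87.75 × 0.38 = 33.345
  Written exam 48 × 0.16 = 7.68
  Reflections 84 × 0.05 = 4.2
  Studio work 55 × 0.08 = 4.4
Sum = 70.49
Extra credit: 70.49 + 1 = 71.49
71.49 is ≥ 71 and < 74 → C-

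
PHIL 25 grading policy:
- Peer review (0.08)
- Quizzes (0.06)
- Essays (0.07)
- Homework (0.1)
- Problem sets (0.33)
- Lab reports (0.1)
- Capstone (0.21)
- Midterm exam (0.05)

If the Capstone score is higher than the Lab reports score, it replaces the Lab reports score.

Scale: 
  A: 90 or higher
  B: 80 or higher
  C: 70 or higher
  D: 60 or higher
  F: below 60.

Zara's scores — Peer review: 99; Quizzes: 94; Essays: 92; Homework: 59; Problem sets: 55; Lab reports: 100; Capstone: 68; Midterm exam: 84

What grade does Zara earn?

C

Capstone (68) ≤ Lab reports (100), so Lab reports stays at 100.
Weighted total:
  Peer review 99 × 0.08 = 7.92
  Quizzes 94 × 0.06 = 5.64
  Essays 92 × 0.07 = 6.44
  Homework 59 × 0.1 = 5.9
  Problem sets 55 × 0.33 = 18.15
  Lab reports 100 × 0.1 = 10
  Capstone 68 × 0.21 = 14.28
  Midterm exam 84 × 0.05 = 4.2
Sum = 72.53
72.53 is ≥ 70 and < 80 → C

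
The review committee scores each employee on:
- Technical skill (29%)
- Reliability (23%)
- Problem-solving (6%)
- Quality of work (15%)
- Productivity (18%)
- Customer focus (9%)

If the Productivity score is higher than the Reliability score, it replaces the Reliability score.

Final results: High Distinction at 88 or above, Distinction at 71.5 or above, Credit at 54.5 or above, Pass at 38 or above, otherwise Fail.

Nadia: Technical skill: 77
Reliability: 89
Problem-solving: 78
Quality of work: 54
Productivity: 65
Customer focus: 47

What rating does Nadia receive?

Distinction

Productivity (65) ≤ Reliability (89), so Reliability stays at 89.
Weighted total:
  Technical skill 77 × 0.29 = 22.33
  Reliability 89 × 0.23 = 20.47
  Problem-solving 78 × 0.06 = 4.68
  Quality of work 54 × 0.15 = 8.1
  Productivity 65 × 0.18 = 11.7
  Customer focus 47 × 0.09 = 4.23
Sum = 71.51
71.51 is ≥ 71.5 and < 88 → Distinction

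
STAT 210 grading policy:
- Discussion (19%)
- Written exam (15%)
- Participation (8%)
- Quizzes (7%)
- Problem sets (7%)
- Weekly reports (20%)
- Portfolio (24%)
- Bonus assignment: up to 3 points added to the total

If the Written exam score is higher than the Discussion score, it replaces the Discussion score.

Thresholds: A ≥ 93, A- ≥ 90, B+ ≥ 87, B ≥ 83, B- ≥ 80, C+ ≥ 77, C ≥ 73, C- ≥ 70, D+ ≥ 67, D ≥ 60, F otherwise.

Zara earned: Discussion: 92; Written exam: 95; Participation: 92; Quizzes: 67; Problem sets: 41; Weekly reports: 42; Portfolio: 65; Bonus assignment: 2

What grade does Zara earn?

C

Written exam (95) > Discussion (92), so Discussion counts as 95.
Weighted total:
  Discussion 95 × 0.19 = 18.05
  Written exam 95 × 0.15 = 14.25
  Participation 92 × 0.08 = 7.36
  Quizzes 67 × 0.07 = 4.69
  Problem sets 41 × 0.07 = 2.87
  Weekly reports 42 × 0.2 = 8.4
  Portfolio 65 × 0.24 = 15.6
Sum = 71.22
Bonus assignment: 71.22 + 2 = 73.22
73.22 is ≥ 73 and < 77 → C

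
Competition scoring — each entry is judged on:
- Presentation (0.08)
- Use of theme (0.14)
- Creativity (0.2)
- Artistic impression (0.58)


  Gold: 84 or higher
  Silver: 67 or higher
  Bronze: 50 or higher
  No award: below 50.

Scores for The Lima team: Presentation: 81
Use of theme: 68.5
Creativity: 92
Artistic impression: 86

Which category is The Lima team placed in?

Weighted total:
  Presentation 81 × 0.08 = 6.48
  Use of theme 68.5 × 0.14 = 9.59
  Creativity 92 × 0.2 = 18.4
  Artistic impression 86 × 0.58 = 49.88
Sum = 84.35
84.35 ≥ 84 → Gold

Gold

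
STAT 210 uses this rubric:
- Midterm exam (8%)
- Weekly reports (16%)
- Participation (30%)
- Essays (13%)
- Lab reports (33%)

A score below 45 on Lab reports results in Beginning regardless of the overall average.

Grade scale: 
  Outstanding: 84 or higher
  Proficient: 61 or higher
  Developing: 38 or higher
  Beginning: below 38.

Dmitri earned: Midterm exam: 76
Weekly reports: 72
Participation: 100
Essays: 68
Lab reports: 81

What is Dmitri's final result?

Lab reports score 81 ≥ 45: minimum met.
Weighted total:
  Midterm exam 76 × 0.08 = 6.08
  Weekly reports 72 × 0.16 = 11.52
  Participation 100 × 0.3 = 30
  Essays 68 × 0.13 = 8.84
  Lab reports 81 × 0.33 = 26.73
Sum = 83.17
83.17 is ≥ 61 and < 84 → Proficient

Proficient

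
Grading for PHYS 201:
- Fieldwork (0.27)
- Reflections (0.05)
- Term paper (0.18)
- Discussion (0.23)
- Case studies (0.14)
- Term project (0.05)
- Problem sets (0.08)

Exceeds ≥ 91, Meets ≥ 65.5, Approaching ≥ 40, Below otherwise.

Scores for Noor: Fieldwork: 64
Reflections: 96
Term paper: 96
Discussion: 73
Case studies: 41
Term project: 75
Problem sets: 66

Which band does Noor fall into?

Meets

Weighted total:
  Fieldwork 64 × 0.27 = 17.28
  Reflections 96 × 0.05 = 4.8
  Term paper 96 × 0.18 = 17.28
  Discussion 73 × 0.23 = 16.79
  Case studies 41 × 0.14 = 5.74
  Term project 75 × 0.05 = 3.75
  Problem sets 66 × 0.08 = 5.28
Sum = 70.92
70.92 is ≥ 65.5 and < 91 → Meets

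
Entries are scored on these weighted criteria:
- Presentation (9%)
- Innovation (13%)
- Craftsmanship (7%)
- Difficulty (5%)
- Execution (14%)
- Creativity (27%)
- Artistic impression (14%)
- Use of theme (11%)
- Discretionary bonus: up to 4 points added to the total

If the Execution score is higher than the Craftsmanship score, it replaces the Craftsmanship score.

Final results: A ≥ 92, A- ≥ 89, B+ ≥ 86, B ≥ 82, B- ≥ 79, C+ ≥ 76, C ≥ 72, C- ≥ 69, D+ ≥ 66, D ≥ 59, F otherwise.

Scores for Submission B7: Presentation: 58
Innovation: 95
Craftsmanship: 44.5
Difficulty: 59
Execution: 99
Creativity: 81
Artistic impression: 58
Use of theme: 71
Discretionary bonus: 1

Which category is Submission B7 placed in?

B-

Execution (99) > Craftsmanship (44.5), so Craftsmanship counts as 99.
Weighted total:
  Presentation 58 × 0.09 = 5.22
  Innovation 95 × 0.13 = 12.35
  Craftsmanship 99 × 0.07 = 6.93
  Difficulty 59 × 0.05 = 2.95
  Execution 99 × 0.14 = 13.86
  Creativity 81 × 0.27 = 21.87
  Artistic impression 58 × 0.14 = 8.12
  Use of theme 71 × 0.11 = 7.81
Sum = 79.11
Discretionary bonus: 79.11 + 1 = 80.11
80.11 is ≥ 79 and < 82 → B-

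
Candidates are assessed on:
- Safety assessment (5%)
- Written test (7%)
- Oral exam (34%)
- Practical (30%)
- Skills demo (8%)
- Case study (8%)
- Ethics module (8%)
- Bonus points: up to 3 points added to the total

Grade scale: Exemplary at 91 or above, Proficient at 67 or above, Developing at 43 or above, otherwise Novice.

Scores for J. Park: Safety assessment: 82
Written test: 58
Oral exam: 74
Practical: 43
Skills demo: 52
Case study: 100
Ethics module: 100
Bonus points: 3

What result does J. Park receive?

Proficient

Weighted total:
  Safety assessment 82 × 0.05 = 4.1
  Written test 58 × 0.07 = 4.06
  Oral exam 74 × 0.34 = 25.16
  Practical 43 × 0.3 = 12.9
  Skills demo 52 × 0.08 = 4.16
  Case study 100 × 0.08 = 8
  Ethics module 100 × 0.08 = 8
Sum = 66.38
Bonus points: 66.38 + 3 = 69.38
69.38 is ≥ 67 and < 91 → Proficient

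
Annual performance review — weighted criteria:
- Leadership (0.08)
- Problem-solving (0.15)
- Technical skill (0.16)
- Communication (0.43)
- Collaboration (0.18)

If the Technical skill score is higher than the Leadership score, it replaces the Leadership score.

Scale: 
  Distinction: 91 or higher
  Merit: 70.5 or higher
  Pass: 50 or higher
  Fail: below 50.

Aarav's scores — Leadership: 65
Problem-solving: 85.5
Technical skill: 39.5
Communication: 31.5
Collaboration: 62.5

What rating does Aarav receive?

Fail

Technical skill (39.5) ≤ Leadership (65), so Leadership stays at 65.
Weighted total:
  Leadership 65 × 0.08 = 5.2
  Problem-solving 85.5 × 0.15 = 12.825
  Technical skill 39.5 × 0.16 = 6.32
  Communication 31.5 × 0.43 = 13.545
  Collaboration 62.5 × 0.18 = 11.25
Sum = 49.14
49.14 < 50 → Fail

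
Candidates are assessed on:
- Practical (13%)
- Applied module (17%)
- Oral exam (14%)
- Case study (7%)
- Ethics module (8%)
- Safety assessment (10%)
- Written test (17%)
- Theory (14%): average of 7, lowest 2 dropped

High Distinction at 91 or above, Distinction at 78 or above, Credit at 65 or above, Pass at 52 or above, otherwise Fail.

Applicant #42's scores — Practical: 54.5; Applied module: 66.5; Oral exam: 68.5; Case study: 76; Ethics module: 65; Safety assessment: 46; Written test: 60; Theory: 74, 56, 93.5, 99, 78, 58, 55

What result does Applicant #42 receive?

Theory: drop 55, 56 → average of remaining 5 = 402.5/5 = 80.5
Weighted total:
  Practical 54.5 × 0.13 = 7.085
  Applied module 66.5 × 0.17 = 11.305
  Oral exam 68.5 × 0.14 = 9.59
  Case study 76 × 0.07 = 5.32
  Ethics module 65 × 0.08 = 5.2
  Safety assessment 46 × 0.1 = 4.6
  Written test 60 × 0.17 = 10.2
  Theory 80.5 × 0.14 = 11.27
Sum = 64.57
64.57 is ≥ 52 and < 65 → Pass

Pass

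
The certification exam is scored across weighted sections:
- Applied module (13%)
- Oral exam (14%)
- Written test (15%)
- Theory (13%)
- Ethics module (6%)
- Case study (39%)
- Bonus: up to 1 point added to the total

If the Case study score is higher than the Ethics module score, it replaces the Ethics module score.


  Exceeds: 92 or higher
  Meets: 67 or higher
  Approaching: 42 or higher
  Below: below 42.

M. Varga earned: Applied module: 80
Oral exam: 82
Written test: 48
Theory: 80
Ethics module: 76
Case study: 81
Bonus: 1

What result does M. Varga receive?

Meets

Case study (81) > Ethics module (76), so Ethics module counts as 81.
Weighted total:
  Applied module 80 × 0.13 = 10.4
  Oral exam 82 × 0.14 = 11.48
  Written test 48 × 0.15 = 7.2
  Theory 80 × 0.13 = 10.4
  Ethics module 81 × 0.06 = 4.86
  Case study 81 × 0.39 = 31.59
Sum = 75.93
Bonus: 75.93 + 1 = 76.93
76.93 is ≥ 67 and < 92 → Meets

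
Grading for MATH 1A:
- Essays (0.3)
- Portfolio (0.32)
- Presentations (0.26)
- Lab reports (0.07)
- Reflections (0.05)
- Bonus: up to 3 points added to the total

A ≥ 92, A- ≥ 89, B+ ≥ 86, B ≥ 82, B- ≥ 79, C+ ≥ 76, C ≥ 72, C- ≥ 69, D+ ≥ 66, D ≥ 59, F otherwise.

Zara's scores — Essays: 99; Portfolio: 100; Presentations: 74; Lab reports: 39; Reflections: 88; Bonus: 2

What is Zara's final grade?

Weighted total:
  Essays 99 × 0.3 = 29.7
  Portfolio 100 × 0.32 = 32
  Presentations 74 × 0.26 = 19.24
  Lab reports 39 × 0.07 = 2.73
  Reflections 88 × 0.05 = 4.4
Sum = 88.07
Bonus: 88.07 + 2 = 90.07
90.07 is ≥ 89 and < 92 → A-

A-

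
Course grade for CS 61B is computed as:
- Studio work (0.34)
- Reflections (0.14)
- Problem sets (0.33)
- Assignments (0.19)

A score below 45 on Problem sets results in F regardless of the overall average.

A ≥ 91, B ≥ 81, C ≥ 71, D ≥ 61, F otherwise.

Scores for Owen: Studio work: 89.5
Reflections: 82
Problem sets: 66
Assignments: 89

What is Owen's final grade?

C

Problem sets score 66 ≥ 45: minimum met.
Weighted total:
  Studio work 89.5 × 0.34 = 30.43
  Reflections 82 × 0.14 = 11.48
  Problem sets 66 × 0.33 = 21.78
  Assignments 89 × 0.19 = 16.91
Sum = 80.6
80.6 is ≥ 71 and < 81 → C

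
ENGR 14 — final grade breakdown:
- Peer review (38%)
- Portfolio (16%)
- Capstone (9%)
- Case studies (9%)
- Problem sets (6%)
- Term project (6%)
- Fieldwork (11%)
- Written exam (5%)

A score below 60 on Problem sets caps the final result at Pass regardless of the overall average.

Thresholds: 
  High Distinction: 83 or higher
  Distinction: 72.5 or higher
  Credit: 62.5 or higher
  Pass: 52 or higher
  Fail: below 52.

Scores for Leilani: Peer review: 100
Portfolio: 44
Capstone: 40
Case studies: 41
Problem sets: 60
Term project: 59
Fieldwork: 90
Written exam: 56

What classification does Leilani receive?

Credit

Problem sets score 60 ≥ 60: minimum met.
Weighted total:
  Peer review 100 × 0.38 = 38
  Portfolio 44 × 0.16 = 7.04
  Capstone 40 × 0.09 = 3.6
  Case studies 41 × 0.09 = 3.69
  Problem sets 60 × 0.06 = 3.6
  Term project 59 × 0.06 = 3.54
  Fieldwork 90 × 0.11 = 9.9
  Written exam 56 × 0.05 = 2.8
Sum = 72.17
72.17 is ≥ 62.5 and < 72.5 → Credit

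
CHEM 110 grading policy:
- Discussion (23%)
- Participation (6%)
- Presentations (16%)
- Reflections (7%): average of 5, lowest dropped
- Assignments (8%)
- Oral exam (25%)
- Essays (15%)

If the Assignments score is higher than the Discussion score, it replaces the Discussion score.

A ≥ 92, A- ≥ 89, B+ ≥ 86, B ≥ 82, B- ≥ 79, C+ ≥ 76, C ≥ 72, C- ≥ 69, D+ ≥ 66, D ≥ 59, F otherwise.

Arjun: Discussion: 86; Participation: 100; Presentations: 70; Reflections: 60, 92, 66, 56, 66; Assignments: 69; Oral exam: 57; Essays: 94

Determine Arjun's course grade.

C

Reflections: drop 56 → average of remaining 4 = 284/4 = 71
Assignments (69) ≤ Discussion (86), so Discussion stays at 86.
Weighted total:
  Discussion 86 × 0.23 = 19.78
  Participation 100 × 0.06 = 6
  Presentations 70 × 0.16 = 11.2
  Reflections 71 × 0.07 = 4.97
  Assignments 69 × 0.08 = 5.52
  Oral exam 57 × 0.25 = 14.25
  Essays 94 × 0.15 = 14.1
Sum = 75.82
75.82 is ≥ 72 and < 76 → C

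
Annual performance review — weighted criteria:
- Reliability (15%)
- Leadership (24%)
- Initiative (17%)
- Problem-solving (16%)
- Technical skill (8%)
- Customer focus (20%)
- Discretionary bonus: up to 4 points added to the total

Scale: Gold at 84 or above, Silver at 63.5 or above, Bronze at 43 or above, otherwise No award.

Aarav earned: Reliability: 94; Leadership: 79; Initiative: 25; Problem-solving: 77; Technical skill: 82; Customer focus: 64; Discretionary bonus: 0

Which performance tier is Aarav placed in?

Silver

Weighted total:
  Reliability 94 × 0.15 = 14.1
  Leadership 79 × 0.24 = 18.96
  Initiative 25 × 0.17 = 4.25
  Problem-solving 77 × 0.16 = 12.32
  Technical skill 82 × 0.08 = 6.56
  Customer focus 64 × 0.2 = 12.8
Sum = 68.99
Discretionary bonus: 68.99 + 0 = 68.99
68.99 is ≥ 63.5 and < 84 → Silver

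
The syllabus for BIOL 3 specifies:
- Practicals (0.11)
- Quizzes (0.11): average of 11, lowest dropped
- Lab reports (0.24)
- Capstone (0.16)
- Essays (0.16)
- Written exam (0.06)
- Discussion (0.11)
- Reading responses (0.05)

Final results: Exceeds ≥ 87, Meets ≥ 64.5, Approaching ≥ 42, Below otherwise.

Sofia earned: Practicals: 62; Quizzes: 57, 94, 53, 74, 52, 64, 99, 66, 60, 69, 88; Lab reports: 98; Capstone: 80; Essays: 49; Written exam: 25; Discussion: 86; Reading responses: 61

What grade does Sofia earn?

Meets

Quizzes: drop 52 → average of remaining 10 = 724/10 = 72.4
Weighted total:
  Practicals 62 × 0.11 = 6.82
  Quizzes 72.4 × 0.11 = 7.964
  Lab reports 98 × 0.24 = 23.52
  Capstone 80 × 0.16 = 12.8
  Essays 49 × 0.16 = 7.84
  Written exam 25 × 0.06 = 1.5
  Discussion 86 × 0.11 = 9.46
  Reading responses 61 × 0.05 = 3.05
Sum = 72.954
72.954 is ≥ 64.5 and < 87 → Meets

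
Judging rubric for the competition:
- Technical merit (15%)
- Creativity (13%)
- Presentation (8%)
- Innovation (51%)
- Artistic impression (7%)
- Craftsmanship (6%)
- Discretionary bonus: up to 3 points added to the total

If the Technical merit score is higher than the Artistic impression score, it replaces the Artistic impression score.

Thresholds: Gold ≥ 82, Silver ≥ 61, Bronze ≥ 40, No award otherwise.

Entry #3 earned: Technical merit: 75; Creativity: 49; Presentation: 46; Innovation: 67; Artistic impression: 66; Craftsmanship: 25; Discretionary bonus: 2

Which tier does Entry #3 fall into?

Silver

Technical merit (75) > Artistic impression (66), so Artistic impression counts as 75.
Weighted total:
  Technical merit 75 × 0.15 = 11.25
  Creativity 49 × 0.13 = 6.37
  Presentation 46 × 0.08 = 3.68
  Innovation 67 × 0.51 = 34.17
  Artistic impression 75 × 0.07 = 5.25
  Craftsmanship 25 × 0.06 = 1.5
Sum = 62.22
Discretionary bonus: 62.22 + 2 = 64.22
64.22 is ≥ 61 and < 82 → Silver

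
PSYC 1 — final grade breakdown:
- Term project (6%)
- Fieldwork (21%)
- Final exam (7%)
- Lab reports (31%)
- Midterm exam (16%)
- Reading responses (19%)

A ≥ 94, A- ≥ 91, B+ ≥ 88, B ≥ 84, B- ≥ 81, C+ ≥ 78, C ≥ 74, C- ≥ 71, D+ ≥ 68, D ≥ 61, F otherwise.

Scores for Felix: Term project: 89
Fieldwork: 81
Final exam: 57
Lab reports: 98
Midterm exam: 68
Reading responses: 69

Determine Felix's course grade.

Weighted total:
  Term project 89 × 0.06 = 5.34
  Fieldwork 81 × 0.21 = 17.01
  Final exam 57 × 0.07 = 3.99
  Lab reports 98 × 0.31 = 30.38
  Midterm exam 68 × 0.16 = 10.88
  Reading responses 69 × 0.19 = 13.11
Sum = 80.71
80.71 is ≥ 78 and < 81 → C+

C+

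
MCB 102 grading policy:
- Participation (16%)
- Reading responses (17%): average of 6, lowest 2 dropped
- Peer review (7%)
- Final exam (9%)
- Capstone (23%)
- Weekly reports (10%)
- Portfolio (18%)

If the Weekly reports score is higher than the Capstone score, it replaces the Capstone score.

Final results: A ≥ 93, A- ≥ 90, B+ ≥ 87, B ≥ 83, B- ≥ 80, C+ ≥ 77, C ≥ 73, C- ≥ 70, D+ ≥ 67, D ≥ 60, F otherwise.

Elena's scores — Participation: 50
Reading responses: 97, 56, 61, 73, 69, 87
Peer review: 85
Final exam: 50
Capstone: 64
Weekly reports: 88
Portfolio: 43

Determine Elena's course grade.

Reading responses: drop 56, 61 → average of remaining 4 = 326/4 = 81.5
Weekly reports (88) > Capstone (64), so Capstone counts as 88.
Weighted total:
  Participation 50 × 0.16 = 8
  Reading responses 81.5 × 0.17 = 13.855
  Peer review 85 × 0.07 = 5.95
  Final exam 50 × 0.09 = 4.5
  Capstone 88 × 0.23 = 20.24
  Weekly reports 88 × 0.1 = 8.8
  Portfolio 43 × 0.18 = 7.74
Sum = 69.085
69.085 is ≥ 67 and < 70 → D+

D+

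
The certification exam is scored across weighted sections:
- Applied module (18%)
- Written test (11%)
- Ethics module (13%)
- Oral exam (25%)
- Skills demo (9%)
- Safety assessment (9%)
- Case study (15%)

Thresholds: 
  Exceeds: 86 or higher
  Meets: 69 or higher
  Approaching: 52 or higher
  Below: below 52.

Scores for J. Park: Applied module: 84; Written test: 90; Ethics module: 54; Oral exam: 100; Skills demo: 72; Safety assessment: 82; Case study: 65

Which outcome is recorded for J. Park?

Weighted total:
  Applied module 84 × 0.18 = 15.12
  Written test 90 × 0.11 = 9.9
  Ethics module 54 × 0.13 = 7.02
  Oral exam 100 × 0.25 = 25
  Skills demo 72 × 0.09 = 6.48
  Safety assessment 82 × 0.09 = 7.38
  Case study 65 × 0.15 = 9.75
Sum = 80.65
80.65 is ≥ 69 and < 86 → Meets

Meets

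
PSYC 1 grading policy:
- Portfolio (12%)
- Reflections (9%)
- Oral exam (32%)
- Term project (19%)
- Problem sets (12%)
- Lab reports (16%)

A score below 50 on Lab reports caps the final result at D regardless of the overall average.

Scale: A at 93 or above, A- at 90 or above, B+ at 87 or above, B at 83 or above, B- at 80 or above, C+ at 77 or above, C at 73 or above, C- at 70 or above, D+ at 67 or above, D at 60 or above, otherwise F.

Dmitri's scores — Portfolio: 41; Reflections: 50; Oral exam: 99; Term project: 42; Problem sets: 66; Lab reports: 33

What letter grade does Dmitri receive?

D

Lab reports score 33 < 50: minimum not met.
Weighted total:
  Portfolio 41 × 0.12 = 4.92
  Reflections 50 × 0.09 = 4.5
  Oral exam 99 × 0.32 = 31.68
  Term project 42 × 0.19 = 7.98
  Problem sets 66 × 0.12 = 7.92
  Lab reports 33 × 0.16 = 5.28
Sum = 62.28
62.28 would be D; cap at D applies → D.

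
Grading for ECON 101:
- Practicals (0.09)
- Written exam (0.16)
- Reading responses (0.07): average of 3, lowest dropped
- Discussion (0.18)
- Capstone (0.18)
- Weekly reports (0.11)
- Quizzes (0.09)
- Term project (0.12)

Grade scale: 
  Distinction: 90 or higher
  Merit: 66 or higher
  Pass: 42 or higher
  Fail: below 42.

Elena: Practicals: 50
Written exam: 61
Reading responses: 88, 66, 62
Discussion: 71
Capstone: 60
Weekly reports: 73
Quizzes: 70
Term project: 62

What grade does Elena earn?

Reading responses: drop 62 → average of remaining 2 = 154/2 = 77
Weighted total:
  Practicals 50 × 0.09 = 4.5
  Written exam 61 × 0.16 = 9.76
  Reading responses 77 × 0.07 = 5.39
  Discussion 71 × 0.18 = 12.78
  Capstone 60 × 0.18 = 10.8
  Weekly reports 73 × 0.11 = 8.03
  Quizzes 70 × 0.09 = 6.3
  Term project 62 × 0.12 = 7.44
Sum = 65
65 is ≥ 42 and < 66 → Pass

Pass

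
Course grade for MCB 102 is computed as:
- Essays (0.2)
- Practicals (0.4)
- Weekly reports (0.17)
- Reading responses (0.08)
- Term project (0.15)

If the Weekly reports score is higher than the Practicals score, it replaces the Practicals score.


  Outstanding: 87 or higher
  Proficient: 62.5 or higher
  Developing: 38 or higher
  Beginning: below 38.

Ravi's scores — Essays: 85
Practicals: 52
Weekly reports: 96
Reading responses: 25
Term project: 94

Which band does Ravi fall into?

Outstanding

Weekly reports (96) > Practicals (52), so Practicals counts as 96.
Weighted total:
  Essays 85 × 0.2 = 17
  Practicals 96 × 0.4 = 38.4
  Weekly reports 96 × 0.17 = 16.32
  Reading responses 25 × 0.08 = 2
  Term project 94 × 0.15 = 14.1
Sum = 87.82
87.82 ≥ 87 → Outstanding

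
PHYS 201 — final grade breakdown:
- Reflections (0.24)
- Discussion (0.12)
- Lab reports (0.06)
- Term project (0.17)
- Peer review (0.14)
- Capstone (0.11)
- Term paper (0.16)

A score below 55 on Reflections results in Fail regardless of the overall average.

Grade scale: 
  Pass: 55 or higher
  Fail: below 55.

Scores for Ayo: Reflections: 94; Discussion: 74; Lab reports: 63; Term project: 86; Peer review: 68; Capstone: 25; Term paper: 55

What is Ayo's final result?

Reflections score 94 ≥ 55: minimum met.
Weighted total:
  Reflections 94 × 0.24 = 22.56
  Discussion 74 × 0.12 = 8.88
  Lab reports 63 × 0.06 = 3.78
  Term project 86 × 0.17 = 14.62
  Peer review 68 × 0.14 = 9.52
  Capstone 25 × 0.11 = 2.75
  Term paper 55 × 0.16 = 8.8
Sum = 70.91
70.91 ≥ 55 → Pass

Pass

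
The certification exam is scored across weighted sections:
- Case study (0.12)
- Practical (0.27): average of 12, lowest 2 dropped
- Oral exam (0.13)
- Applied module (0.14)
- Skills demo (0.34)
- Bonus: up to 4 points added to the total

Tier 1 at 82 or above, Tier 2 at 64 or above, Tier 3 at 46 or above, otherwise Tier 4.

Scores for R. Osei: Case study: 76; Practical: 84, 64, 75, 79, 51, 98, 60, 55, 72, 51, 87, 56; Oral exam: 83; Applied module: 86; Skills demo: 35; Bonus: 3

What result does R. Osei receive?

Practical: drop 51, 51 → average of remaining 10 = 730/10 = 73
Weighted total:
  Case study 76 × 0.12 = 9.12
  Practical 73 × 0.27 = 19.71
  Oral exam 83 × 0.13 = 10.79
  Applied module 86 × 0.14 = 12.04
  Skills demo 35 × 0.34 = 11.9
Sum = 63.56
Bonus: 63.56 + 3 = 66.56
66.56 is ≥ 64 and < 82 → Tier 2

Tier 2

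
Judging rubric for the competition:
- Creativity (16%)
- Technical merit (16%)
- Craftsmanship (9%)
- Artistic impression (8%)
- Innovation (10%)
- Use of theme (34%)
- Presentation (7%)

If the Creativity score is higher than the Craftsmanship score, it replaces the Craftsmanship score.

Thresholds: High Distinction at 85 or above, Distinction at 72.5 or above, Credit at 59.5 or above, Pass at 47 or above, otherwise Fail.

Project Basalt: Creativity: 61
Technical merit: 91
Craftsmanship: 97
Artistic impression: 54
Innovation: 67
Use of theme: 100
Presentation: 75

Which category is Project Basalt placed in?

Distinction

Creativity (61) ≤ Craftsmanship (97), so Craftsmanship stays at 97.
Weighted total:
  Creativity 61 × 0.16 = 9.76
  Technical merit 91 × 0.16 = 14.56
  Craftsmanship 97 × 0.09 = 8.73
  Artistic impression 54 × 0.08 = 4.32
  Innovation 67 × 0.1 = 6.7
  Use of theme 100 × 0.34 = 34
  Presentation 75 × 0.07 = 5.25
Sum = 83.32
83.32 is ≥ 72.5 and < 85 → Distinction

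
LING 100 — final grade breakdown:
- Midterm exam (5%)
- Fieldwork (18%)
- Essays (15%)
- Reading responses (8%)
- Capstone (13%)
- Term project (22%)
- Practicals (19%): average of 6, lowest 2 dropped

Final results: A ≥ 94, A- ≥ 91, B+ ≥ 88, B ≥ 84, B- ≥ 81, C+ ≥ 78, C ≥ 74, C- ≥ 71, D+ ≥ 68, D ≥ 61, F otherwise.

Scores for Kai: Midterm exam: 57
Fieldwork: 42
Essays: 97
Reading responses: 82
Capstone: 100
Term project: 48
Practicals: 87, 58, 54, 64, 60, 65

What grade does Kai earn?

Practicals: drop 54, 58 → average of remaining 4 = 276/4 = 69
Weighted total:
  Midterm exam 57 × 0.05 = 2.85
  Fieldwork 42 × 0.18 = 7.56
  Essays 97 × 0.15 = 14.55
  Reading responses 82 × 0.08 = 6.56
  Capstone 100 × 0.13 = 13
  Term project 48 × 0.22 = 10.56
  Practicals 69 × 0.19 = 13.11
Sum = 68.19
68.19 is ≥ 68 and < 71 → D+

D+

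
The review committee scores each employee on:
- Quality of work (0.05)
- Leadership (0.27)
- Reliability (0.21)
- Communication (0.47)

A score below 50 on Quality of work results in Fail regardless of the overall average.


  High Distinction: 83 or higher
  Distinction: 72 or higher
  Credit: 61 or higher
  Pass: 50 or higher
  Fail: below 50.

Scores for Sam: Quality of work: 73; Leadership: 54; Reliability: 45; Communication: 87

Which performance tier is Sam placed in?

Credit

Quality of work score 73 ≥ 50: minimum met.
Weighted total:
  Quality of work 73 × 0.05 = 3.65
  Leadership 54 × 0.27 = 14.58
  Reliability 45 × 0.21 = 9.45
  Communication 87 × 0.47 = 40.89
Sum = 68.57
68.57 is ≥ 61 and < 72 → Credit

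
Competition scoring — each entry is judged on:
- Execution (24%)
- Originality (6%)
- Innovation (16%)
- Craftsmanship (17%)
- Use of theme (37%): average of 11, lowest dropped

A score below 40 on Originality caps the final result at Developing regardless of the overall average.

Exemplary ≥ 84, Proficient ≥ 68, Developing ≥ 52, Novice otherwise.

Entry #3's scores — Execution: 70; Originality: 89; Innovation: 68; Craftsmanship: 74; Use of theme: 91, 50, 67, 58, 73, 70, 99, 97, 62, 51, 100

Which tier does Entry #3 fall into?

Proficient

Use of theme: drop 50 → average of remaining 10 = 768/10 = 76.8
Originality score 89 ≥ 40: minimum met.
Weighted total:
  Execution 70 × 0.24 = 16.8
  Originality 89 × 0.06 = 5.34
  Innovation 68 × 0.16 = 10.88
  Craftsmanship 74 × 0.17 = 12.58
  Use of theme 76.8 × 0.37 = 28.416
Sum = 74.016
74.016 is ≥ 68 and < 84 → Proficient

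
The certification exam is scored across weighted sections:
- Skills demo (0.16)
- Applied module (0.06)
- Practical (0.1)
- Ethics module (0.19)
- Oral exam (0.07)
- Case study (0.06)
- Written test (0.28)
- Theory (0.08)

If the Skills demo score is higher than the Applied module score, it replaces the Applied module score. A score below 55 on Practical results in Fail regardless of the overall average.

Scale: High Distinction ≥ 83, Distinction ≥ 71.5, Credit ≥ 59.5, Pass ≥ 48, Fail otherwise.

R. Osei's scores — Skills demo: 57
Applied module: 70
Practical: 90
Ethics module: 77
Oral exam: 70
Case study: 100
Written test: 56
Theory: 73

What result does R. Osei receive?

Credit

Skills demo (57) ≤ Applied module (70), so Applied module stays at 70.
Practical score 90 ≥ 55: minimum met.
Weighted total:
  Skills demo 57 × 0.16 = 9.12
  Applied module 70 × 0.06 = 4.2
  Practical 90 × 0.1 = 9
  Ethics module 77 × 0.19 = 14.63
  Oral exam 70 × 0.07 = 4.9
  Case study 100 × 0.06 = 6
  Written test 56 × 0.28 = 15.68
  Theory 73 × 0.08 = 5.84
Sum = 69.37
69.37 is ≥ 59.5 and < 71.5 → Credit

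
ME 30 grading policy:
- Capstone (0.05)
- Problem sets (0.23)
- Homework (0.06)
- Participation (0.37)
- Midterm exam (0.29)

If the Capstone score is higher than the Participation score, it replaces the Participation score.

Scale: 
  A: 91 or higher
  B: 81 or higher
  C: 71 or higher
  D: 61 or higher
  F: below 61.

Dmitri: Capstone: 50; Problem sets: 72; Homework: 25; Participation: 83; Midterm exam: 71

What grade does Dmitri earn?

C

Capstone (50) ≤ Participation (83), so Participation stays at 83.
Weighted total:
  Capstone 50 × 0.05 = 2.5
  Problem sets 72 × 0.23 = 16.56
  Homework 25 × 0.06 = 1.5
  Participation 83 × 0.37 = 30.71
  Midterm exam 71 × 0.29 = 20.59
Sum = 71.86
71.86 is ≥ 71 and < 81 → C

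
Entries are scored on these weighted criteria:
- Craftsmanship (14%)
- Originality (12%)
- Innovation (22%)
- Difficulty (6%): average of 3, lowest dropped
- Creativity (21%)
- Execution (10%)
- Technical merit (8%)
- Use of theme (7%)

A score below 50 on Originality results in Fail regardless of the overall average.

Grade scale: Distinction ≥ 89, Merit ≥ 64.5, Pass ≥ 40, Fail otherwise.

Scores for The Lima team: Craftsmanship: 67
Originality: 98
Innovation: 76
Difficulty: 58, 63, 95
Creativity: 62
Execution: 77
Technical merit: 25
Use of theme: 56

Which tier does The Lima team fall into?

Merit

Difficulty: drop 58 → average of remaining 2 = 158/2 = 79
Originality score 98 ≥ 50: minimum met.
Weighted total:
  Craftsmanship 67 × 0.14 = 9.38
  Originality 98 × 0.12 = 11.76
  Innovation 76 × 0.22 = 16.72
  Difficulty 79 × 0.06 = 4.74
  Creativity 62 × 0.21 = 13.02
  Execution 77 × 0.1 = 7.7
  Technical merit 25 × 0.08 = 2
  Use of theme 56 × 0.07 = 3.92
Sum = 69.24
69.24 is ≥ 64.5 and < 89 → Merit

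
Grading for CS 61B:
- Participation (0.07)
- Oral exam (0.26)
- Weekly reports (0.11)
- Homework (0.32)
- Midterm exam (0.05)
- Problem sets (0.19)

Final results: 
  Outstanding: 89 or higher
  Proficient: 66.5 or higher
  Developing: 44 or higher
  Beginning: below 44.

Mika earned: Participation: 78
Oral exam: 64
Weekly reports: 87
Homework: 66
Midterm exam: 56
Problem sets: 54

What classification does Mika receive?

Weighted total:
  Participation 78 × 0.07 = 5.46
  Oral exam 64 × 0.26 = 16.64
  Weekly reports 87 × 0.11 = 9.57
  Homework 66 × 0.32 = 21.12
  Midterm exam 56 × 0.05 = 2.8
  Problem sets 54 × 0.19 = 10.26
Sum = 65.85
65.85 is ≥ 44 and < 66.5 → Developing

Developing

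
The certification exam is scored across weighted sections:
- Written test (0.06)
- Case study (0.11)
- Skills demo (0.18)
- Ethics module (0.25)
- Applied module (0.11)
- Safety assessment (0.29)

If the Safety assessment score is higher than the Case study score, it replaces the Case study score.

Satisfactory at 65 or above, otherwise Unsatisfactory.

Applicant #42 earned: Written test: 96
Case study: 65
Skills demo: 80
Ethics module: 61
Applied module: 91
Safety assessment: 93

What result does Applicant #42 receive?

Safety assessment (93) > Case study (65), so Case study counts as 93.
Weighted total:
  Written test 96 × 0.06 = 5.76
  Case study 93 × 0.11 = 10.23
  Skills demo 80 × 0.18 = 14.4
  Ethics module 61 × 0.25 = 15.25
  Applied module 91 × 0.11 = 10.01
  Safety assessment 93 × 0.29 = 26.97
Sum = 82.62
82.62 ≥ 65 → Satisfactory

Satisfactory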